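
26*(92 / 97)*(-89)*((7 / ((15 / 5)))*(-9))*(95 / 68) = 106177890 / 1649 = 64389.26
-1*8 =-8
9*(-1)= -9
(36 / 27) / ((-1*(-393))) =4 / 1179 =0.00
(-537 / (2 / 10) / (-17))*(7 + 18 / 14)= 155730 / 119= 1308.66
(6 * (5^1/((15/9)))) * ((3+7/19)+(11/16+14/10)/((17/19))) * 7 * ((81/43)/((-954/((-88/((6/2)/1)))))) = 306292833/7361170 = 41.61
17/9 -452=-4051/9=-450.11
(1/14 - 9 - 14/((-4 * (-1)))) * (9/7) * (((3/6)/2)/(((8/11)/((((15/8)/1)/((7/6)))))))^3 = -94968014625/35246833664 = -2.69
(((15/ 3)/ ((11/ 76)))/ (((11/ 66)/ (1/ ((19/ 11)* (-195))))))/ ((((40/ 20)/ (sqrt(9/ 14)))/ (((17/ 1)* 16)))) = -1632* sqrt(14)/ 91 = -67.10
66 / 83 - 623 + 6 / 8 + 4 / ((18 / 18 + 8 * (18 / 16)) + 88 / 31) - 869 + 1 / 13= -1279794137 / 858884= -1490.07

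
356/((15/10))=712/3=237.33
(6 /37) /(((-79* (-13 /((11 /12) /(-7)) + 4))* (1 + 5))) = -11 /3320528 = -0.00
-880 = -880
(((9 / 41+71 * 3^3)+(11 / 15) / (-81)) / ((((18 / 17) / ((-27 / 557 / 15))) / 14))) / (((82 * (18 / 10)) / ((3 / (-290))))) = 11365194841 / 1979467769700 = 0.01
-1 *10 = -10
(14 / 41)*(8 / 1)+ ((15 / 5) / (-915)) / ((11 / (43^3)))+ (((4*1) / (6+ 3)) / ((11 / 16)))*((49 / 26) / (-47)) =-15878872313 / 756414945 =-20.99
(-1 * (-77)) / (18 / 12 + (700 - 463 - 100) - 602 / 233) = 35882 / 63337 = 0.57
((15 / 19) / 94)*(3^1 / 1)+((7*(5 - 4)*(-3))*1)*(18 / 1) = -675063 / 1786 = -377.97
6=6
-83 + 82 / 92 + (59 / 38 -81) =-70600 / 437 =-161.56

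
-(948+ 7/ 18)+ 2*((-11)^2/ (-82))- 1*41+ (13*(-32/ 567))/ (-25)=-1153412413/ 1162350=-992.31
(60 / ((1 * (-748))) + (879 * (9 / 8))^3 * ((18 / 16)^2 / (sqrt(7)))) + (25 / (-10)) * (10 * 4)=-18715 / 187 + 40103213321511 * sqrt(7) / 229376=462572833.55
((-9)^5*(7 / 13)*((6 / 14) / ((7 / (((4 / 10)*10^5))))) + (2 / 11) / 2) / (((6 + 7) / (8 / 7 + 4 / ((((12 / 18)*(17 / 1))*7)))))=-11068144547078 / 1548547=-7147438.56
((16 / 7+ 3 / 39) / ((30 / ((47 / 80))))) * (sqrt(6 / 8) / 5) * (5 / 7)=2021 * sqrt(3) / 611520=0.01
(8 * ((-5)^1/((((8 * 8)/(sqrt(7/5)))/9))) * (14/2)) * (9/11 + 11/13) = -7497 * sqrt(35)/572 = -77.54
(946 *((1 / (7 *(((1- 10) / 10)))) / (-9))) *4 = 37840 / 567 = 66.74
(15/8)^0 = 1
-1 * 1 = -1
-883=-883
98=98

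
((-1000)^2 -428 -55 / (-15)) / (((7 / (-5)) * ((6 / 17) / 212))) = -27018530270 / 63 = -428865559.84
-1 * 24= -24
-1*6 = -6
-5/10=-1/2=-0.50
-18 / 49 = -0.37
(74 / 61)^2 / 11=5476 / 40931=0.13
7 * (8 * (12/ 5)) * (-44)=-29568/ 5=-5913.60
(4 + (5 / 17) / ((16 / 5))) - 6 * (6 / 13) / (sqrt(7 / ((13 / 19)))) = 1113 / 272 - 36 * sqrt(1729) / 1729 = 3.23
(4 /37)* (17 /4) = 17 /37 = 0.46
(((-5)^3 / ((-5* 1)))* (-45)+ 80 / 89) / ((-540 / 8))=40018 / 2403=16.65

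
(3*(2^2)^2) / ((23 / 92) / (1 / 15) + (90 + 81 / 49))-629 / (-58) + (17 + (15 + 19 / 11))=179248589 / 3976654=45.08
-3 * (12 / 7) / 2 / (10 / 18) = -162 / 35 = -4.63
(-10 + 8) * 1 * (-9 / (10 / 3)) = 27 / 5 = 5.40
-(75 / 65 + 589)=-7672 / 13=-590.15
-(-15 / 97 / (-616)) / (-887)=15 / 53000024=0.00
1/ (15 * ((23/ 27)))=0.08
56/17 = 3.29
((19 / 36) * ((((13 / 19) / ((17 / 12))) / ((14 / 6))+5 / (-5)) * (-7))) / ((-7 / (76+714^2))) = -228550124 / 1071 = -213398.81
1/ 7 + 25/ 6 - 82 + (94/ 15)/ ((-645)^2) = -6787446559/ 87365250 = -77.69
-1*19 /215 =-19 /215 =-0.09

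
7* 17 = 119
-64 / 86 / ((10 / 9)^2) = -648 / 1075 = -0.60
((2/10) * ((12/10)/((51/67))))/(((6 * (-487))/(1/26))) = -67/16144050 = -0.00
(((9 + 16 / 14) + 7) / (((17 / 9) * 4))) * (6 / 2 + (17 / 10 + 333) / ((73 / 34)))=3131676 / 8687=360.50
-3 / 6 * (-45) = 45 / 2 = 22.50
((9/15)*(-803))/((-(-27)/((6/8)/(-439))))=803/26340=0.03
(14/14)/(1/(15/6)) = 5/2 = 2.50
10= 10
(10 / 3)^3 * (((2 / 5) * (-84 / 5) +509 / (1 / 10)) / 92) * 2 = 2541640 / 621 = 4092.82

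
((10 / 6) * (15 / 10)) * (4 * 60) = 600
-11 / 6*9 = -33 / 2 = -16.50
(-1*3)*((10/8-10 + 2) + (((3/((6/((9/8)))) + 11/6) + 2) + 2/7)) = 695/112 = 6.21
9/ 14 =0.64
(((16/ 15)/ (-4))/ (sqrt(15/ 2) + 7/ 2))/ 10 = -28/ 1425 + 4 *sqrt(30)/ 1425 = -0.00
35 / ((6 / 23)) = 805 / 6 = 134.17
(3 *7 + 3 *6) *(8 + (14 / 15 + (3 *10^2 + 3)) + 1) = 61022 / 5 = 12204.40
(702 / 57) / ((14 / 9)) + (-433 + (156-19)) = -38315 / 133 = -288.08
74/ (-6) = -37/ 3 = -12.33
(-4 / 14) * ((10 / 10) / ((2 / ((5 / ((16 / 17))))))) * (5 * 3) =-1275 / 112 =-11.38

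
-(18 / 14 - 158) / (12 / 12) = 1097 / 7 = 156.71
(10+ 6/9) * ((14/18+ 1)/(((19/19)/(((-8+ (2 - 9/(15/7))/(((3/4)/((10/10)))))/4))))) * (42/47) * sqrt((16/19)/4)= -587776 * sqrt(19)/120555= -21.25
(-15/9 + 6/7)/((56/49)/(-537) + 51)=-3043/191701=-0.02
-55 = -55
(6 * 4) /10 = 12 /5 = 2.40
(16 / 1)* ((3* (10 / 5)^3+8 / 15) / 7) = 5888 / 105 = 56.08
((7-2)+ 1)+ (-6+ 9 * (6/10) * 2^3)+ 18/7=1602/35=45.77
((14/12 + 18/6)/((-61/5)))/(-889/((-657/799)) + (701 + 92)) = -27375/150220064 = -0.00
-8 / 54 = -4 / 27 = -0.15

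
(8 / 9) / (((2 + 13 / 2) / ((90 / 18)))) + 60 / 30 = 2.52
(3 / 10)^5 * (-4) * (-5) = 243 / 5000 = 0.05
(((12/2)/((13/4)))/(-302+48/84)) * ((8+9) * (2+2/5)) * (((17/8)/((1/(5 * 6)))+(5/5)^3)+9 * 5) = -1880676/68575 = -27.43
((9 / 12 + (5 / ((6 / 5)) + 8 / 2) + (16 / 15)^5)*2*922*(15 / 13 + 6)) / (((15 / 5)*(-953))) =-447003601589 / 9407896875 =-47.51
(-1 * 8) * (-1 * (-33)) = -264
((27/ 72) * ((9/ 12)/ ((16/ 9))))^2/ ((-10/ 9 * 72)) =-0.00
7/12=0.58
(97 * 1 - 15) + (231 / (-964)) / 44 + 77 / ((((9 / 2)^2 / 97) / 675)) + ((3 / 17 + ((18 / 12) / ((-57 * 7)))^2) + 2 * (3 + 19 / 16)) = 866382370878055 / 3478647984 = 249057.21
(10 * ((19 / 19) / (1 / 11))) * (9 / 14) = 495 / 7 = 70.71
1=1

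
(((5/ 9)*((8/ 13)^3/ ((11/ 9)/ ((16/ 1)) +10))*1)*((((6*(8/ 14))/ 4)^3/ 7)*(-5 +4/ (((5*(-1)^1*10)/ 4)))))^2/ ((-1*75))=-376767416107008/ 747245306947733400625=-0.00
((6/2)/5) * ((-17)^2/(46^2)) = 867/10580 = 0.08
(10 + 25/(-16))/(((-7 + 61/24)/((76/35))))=-3078/749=-4.11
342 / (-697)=-0.49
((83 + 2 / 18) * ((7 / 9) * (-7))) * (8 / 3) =-293216 / 243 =-1206.65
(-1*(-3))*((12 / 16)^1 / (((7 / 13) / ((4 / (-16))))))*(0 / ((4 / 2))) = 0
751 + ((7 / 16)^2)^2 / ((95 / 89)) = 4675879609 / 6225920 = 751.03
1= 1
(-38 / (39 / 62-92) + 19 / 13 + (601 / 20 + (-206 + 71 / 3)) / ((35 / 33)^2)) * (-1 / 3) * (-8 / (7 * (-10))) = 48174642199 / 9472588125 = 5.09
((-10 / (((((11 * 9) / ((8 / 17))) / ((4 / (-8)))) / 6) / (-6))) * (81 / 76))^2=10497600 / 12623809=0.83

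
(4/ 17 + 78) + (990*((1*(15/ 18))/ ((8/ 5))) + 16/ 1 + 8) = 84029/ 136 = 617.86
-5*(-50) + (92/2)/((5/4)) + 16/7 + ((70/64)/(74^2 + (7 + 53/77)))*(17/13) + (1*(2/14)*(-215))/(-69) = 40940008916531/141401070720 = 289.53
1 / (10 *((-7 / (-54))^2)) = 1458 / 245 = 5.95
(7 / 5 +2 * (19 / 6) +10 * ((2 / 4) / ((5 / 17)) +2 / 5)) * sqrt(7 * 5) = 431 * sqrt(35) / 15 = 169.99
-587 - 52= -639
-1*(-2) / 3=2 / 3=0.67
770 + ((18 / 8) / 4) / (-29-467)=6110711 / 7936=770.00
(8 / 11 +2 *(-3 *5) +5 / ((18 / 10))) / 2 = -2623 / 198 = -13.25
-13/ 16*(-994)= 6461/ 8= 807.62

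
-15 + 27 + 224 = 236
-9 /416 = -0.02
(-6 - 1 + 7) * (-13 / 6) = 0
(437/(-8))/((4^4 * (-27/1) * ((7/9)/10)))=2185/21504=0.10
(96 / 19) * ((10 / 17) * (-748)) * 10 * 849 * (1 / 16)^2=-1400850 / 19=-73728.95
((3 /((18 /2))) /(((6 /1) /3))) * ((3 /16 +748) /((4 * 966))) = 11971 /370944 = 0.03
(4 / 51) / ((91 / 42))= 8 / 221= 0.04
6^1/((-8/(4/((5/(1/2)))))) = -3/10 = -0.30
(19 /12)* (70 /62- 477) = -753.46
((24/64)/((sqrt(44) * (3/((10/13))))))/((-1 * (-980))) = sqrt(11)/224224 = 0.00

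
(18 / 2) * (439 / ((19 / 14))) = 55314 / 19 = 2911.26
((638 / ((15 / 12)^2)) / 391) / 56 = 1276 / 68425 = 0.02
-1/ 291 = -0.00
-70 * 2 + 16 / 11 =-1524 / 11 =-138.55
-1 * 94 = -94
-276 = -276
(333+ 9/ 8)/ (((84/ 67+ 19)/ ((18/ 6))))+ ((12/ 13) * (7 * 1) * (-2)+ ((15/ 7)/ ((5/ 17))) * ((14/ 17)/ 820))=1058163597/ 28931240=36.58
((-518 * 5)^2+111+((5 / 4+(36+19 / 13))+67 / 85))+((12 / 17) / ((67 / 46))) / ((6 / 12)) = 1986581590043 / 296140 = 6708251.47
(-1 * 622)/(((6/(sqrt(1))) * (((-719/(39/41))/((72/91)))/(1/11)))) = 22392/2269883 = 0.01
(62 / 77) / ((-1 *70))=-31 / 2695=-0.01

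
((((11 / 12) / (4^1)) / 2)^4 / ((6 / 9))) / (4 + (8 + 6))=14641 / 1019215872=0.00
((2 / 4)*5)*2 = 5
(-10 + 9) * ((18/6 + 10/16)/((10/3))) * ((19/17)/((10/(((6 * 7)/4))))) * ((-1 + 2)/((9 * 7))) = -551/27200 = -0.02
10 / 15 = 2 / 3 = 0.67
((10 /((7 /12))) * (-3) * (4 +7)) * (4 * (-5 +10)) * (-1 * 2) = 158400 /7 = 22628.57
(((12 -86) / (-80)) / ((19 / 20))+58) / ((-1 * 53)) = -2241 / 2014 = -1.11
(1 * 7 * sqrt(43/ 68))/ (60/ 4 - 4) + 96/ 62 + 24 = 7 * sqrt(731)/ 374 + 792/ 31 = 26.05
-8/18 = -4/9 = -0.44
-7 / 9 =-0.78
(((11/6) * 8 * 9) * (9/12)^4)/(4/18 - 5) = -24057/2752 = -8.74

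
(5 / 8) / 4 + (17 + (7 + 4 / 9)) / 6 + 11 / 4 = 6.98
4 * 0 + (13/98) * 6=39/49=0.80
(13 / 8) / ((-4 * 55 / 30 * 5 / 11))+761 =760.51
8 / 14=4 / 7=0.57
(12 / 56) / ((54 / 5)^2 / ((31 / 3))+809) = 2325 / 8900122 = 0.00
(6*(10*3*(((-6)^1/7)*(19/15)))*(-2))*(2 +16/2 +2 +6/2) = 5862.86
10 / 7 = 1.43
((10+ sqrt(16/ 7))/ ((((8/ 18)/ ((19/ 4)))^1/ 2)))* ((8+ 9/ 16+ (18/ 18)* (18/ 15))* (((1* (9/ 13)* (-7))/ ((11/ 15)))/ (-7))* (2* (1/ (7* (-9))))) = -182115/ 2912 - 36423* sqrt(7)/ 10192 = -71.99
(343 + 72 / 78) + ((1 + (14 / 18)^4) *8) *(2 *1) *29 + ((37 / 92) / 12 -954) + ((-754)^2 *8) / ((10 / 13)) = 927916696244423 / 156939120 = 5912590.16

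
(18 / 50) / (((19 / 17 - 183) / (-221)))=33813 / 77300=0.44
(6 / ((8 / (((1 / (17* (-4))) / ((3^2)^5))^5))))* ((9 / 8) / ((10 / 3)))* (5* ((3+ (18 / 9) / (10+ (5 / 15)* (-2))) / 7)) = -5 / 8980196109087417174583041436286976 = -0.00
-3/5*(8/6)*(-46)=184/5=36.80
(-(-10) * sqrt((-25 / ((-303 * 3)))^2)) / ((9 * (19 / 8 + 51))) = 2000 / 3493287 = 0.00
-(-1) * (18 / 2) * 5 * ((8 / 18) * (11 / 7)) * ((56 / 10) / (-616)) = -2 / 7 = -0.29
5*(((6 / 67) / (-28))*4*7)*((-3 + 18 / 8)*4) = 90 / 67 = 1.34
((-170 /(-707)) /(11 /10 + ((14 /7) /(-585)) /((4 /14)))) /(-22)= -99450 /9900121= -0.01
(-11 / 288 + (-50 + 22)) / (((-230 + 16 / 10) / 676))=6823375 / 82224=82.99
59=59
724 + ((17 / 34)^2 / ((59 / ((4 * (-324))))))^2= 2625220 / 3481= 754.16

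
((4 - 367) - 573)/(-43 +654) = -72/47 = -1.53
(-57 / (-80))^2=3249 / 6400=0.51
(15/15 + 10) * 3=33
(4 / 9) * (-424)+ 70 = -1066 / 9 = -118.44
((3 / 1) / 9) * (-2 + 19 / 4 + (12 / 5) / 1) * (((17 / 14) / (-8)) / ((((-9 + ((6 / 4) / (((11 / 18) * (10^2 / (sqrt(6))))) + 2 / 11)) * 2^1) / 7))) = 866745 * sqrt(6) / 3010740032 + 233539625 / 2258055024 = 0.10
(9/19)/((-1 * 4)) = -9/76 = -0.12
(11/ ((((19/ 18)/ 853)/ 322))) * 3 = 163151604/ 19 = 8586926.53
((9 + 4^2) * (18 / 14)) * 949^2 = 202635225 / 7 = 28947889.29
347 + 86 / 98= 17046 / 49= 347.88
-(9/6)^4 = -81/16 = -5.06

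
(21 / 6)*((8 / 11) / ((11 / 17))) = 3.93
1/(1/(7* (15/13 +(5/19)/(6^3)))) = 431375/53352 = 8.09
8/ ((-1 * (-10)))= 4/ 5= 0.80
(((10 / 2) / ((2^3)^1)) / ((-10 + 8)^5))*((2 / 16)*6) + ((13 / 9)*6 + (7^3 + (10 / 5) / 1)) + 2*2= 1098707 / 3072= 357.65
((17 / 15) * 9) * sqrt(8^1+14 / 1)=51 * sqrt(22) / 5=47.84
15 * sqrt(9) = 45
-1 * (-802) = 802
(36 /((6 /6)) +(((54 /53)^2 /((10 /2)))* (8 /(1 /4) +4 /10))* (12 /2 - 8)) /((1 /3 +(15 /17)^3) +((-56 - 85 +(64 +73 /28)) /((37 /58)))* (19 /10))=-24176608326864 /236497292151115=-0.10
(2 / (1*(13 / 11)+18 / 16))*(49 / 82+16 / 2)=62040 / 8323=7.45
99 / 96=33 / 32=1.03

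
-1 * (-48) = 48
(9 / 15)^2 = 9 / 25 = 0.36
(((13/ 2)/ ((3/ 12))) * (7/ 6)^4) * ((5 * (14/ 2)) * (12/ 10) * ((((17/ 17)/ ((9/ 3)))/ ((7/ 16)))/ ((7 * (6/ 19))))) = 169442/ 243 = 697.29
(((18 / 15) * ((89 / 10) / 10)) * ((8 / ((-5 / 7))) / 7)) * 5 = -1068 / 125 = -8.54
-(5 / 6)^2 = -25 / 36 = -0.69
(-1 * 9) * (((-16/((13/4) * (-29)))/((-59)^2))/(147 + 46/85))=-48960/16458018317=-0.00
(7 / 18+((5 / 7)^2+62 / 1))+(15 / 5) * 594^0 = 58123 / 882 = 65.90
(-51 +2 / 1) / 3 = -49 / 3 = -16.33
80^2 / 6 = 3200 / 3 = 1066.67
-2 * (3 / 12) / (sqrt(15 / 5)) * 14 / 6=-7 * sqrt(3) / 18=-0.67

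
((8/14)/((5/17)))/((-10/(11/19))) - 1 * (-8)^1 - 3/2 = 42477/6650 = 6.39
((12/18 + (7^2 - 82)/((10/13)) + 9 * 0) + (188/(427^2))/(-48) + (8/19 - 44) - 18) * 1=-7192637433/69285020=-103.81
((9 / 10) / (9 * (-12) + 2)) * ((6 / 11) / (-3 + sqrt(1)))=27 / 11660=0.00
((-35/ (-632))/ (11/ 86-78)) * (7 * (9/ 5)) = -18963/ 2116252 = -0.01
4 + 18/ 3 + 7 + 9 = 26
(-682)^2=465124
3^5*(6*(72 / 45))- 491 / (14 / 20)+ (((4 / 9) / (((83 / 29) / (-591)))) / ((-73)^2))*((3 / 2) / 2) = 1631.36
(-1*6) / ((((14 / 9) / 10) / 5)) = -1350 / 7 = -192.86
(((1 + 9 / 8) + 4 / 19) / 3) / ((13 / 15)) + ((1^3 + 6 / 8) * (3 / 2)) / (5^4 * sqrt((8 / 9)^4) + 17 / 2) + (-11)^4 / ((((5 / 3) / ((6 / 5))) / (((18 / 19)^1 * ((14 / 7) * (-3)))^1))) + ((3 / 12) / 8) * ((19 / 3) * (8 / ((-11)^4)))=-556844405744349269 / 9293237124600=-59919.32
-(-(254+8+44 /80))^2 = -27573001 /400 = -68932.50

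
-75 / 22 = -3.41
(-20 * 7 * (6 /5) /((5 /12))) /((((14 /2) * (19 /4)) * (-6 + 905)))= -1152 /85405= -0.01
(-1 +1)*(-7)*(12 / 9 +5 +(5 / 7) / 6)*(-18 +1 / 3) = 0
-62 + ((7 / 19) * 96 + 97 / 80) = -38637 / 1520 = -25.42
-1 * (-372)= 372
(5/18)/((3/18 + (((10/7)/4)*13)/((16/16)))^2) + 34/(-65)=-677743/1326130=-0.51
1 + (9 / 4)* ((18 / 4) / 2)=97 / 16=6.06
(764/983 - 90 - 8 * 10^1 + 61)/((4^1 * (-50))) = 106383/196600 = 0.54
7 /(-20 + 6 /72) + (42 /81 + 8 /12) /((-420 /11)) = -259172 /677565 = -0.38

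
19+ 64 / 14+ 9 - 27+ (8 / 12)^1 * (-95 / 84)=607 / 126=4.82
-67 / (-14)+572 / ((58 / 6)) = 25967 / 406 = 63.96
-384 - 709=-1093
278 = 278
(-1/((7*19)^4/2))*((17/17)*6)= -12/312900721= -0.00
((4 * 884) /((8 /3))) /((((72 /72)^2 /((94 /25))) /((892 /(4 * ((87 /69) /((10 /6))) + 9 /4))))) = 3409595072 /4045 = 842915.96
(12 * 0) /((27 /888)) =0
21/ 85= 0.25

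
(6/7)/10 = 3/35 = 0.09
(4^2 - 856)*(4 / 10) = -336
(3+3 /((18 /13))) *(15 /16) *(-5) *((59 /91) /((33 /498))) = -3795175 /16016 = -236.96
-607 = -607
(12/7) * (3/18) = 2/7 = 0.29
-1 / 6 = -0.17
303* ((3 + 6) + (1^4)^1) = 3030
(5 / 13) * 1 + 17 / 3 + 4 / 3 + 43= 655 / 13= 50.38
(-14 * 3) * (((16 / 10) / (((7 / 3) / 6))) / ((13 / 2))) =-1728 / 65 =-26.58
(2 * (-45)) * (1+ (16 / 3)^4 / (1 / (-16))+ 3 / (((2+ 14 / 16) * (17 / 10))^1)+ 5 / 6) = 4099157125 / 3519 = 1164864.20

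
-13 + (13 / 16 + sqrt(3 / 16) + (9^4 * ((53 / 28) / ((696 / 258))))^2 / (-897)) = -74564384533707 / 3154301696 + sqrt(3) / 4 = -23638.52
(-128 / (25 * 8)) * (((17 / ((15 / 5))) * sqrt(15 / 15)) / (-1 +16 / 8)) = -272 / 75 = -3.63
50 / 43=1.16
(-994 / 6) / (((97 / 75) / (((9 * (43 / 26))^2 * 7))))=-13026158775 / 65572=-198654.28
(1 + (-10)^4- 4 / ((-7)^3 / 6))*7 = 3430367 / 49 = 70007.49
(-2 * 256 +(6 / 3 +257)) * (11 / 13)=-2783 / 13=-214.08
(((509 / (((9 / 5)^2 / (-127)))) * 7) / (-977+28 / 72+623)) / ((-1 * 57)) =-4525010 / 653049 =-6.93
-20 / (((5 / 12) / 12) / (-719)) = 414144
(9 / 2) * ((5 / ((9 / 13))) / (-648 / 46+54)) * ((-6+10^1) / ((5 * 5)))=299 / 2295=0.13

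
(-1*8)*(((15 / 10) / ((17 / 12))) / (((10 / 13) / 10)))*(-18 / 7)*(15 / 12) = 42120 / 119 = 353.95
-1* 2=-2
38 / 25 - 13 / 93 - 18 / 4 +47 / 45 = -28951 / 13950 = -2.08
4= 4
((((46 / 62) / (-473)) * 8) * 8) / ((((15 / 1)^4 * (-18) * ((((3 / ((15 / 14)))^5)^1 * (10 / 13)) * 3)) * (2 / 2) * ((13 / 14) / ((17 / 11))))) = 391 / 846947446191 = 0.00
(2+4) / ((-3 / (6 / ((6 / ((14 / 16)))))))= -7 / 4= -1.75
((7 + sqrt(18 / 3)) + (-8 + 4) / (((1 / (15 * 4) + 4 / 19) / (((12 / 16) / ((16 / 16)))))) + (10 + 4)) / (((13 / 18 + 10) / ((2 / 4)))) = 9 * sqrt(6) / 193 + 18171 / 49987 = 0.48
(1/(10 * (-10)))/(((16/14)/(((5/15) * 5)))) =-7/480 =-0.01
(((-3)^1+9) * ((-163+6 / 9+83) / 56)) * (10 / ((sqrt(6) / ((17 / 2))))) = -1445 * sqrt(6) / 12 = -294.96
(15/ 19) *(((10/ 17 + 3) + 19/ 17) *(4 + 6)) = 12000/ 323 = 37.15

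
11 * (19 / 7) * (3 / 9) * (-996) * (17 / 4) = -42128.43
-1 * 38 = -38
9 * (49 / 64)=441 / 64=6.89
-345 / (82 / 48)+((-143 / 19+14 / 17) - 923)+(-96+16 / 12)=-48720494 / 39729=-1226.32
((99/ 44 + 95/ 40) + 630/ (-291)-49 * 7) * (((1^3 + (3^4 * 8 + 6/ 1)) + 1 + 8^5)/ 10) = -552037051/ 485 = -1138220.72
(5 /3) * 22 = 110 /3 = 36.67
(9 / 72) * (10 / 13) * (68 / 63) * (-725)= -61625 / 819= -75.24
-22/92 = -11/46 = -0.24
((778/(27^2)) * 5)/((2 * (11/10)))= 19450/8019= 2.43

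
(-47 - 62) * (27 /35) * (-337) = 991791 /35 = 28336.89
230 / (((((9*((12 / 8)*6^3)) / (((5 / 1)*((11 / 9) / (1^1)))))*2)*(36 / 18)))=6325 / 52488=0.12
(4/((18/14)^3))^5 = 4861502986181632/205891132094649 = 23.61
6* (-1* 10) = -60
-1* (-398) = 398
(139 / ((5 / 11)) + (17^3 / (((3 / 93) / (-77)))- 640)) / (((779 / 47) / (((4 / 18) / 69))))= -5512002644 / 2418795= -2278.82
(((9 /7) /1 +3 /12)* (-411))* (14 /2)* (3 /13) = -1019.60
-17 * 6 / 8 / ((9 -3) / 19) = -323 / 8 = -40.38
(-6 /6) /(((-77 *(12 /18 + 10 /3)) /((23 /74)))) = 23 /22792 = 0.00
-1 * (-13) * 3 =39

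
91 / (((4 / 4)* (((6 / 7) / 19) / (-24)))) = -48412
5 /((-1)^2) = 5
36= 36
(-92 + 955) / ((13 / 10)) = 8630 / 13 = 663.85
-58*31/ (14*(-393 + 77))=899/ 2212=0.41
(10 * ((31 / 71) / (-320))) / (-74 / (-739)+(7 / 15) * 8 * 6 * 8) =-114545 / 1505231808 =-0.00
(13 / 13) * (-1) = -1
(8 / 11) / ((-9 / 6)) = -16 / 33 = -0.48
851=851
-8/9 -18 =-170/9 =-18.89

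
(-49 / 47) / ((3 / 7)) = -343 / 141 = -2.43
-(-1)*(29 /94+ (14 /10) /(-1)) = -1.09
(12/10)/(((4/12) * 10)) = 9/25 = 0.36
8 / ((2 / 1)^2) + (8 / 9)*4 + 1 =59 / 9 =6.56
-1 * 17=-17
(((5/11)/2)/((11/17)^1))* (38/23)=1615/2783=0.58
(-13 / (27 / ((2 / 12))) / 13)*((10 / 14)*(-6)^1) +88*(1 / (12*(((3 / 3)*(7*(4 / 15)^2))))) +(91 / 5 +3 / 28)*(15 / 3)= 160717 / 1512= 106.29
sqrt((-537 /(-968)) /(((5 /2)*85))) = sqrt(9129) /1870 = 0.05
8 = 8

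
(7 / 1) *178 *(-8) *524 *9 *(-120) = 5641090560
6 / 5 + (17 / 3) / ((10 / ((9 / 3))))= 29 / 10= 2.90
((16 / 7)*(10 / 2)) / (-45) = -16 / 63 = -0.25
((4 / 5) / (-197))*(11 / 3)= -44 / 2955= -0.01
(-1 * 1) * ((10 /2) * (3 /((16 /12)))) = -45 /4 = -11.25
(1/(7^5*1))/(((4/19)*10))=19/672280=0.00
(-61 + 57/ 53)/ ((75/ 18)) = -19056/ 1325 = -14.38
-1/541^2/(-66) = 1/19316946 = 0.00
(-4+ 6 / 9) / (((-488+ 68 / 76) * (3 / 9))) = 38 / 1851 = 0.02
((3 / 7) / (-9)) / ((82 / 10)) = -5 / 861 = -0.01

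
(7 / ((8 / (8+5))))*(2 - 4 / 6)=91 / 6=15.17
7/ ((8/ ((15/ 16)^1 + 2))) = 329/ 128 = 2.57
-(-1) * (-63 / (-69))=21 / 23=0.91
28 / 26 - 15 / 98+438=559189 / 1274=438.92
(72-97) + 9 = -16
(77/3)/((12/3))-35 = -343/12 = -28.58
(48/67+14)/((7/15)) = 14790/469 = 31.54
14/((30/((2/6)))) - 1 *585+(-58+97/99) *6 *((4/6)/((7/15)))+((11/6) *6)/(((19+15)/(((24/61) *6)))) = -3854881202/3593205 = -1072.83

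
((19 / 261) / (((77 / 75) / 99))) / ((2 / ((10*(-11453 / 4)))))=-81602625 / 812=-100495.84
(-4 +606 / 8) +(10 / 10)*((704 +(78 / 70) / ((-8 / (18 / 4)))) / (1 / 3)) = 1221847 / 560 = 2181.87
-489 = -489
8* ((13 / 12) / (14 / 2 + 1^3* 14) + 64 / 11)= 32542 / 693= 46.96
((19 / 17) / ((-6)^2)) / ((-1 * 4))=-19 / 2448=-0.01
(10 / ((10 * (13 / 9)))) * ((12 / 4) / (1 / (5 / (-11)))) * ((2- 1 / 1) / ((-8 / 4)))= 135 / 286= 0.47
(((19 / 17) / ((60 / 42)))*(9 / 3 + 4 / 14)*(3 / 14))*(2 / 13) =1311 / 15470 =0.08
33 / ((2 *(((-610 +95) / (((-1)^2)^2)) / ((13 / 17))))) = -0.02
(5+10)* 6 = 90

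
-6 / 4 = -3 / 2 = -1.50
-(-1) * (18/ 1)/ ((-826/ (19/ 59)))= -171/ 24367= -0.01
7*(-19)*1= -133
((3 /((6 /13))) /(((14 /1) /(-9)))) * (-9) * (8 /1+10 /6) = 10179 /28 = 363.54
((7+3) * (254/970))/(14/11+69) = 2794/74981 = 0.04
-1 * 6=-6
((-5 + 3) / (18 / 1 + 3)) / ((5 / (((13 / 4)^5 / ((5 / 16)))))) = -371293 / 16800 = -22.10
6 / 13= 0.46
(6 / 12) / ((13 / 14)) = 7 / 13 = 0.54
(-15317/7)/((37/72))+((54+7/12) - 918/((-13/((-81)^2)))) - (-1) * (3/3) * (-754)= 458350.11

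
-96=-96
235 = 235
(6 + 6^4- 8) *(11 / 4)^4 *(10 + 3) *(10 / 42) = 615727255 / 2688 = 229065.20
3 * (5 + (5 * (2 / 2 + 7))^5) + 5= 307200020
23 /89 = 0.26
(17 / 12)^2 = 289 / 144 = 2.01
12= 12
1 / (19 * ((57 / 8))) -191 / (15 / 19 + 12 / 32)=-3493360 / 21299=-164.02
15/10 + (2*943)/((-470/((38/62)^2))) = -3341/451670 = -0.01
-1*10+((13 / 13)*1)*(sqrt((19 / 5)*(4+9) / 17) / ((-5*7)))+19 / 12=-101 / 12-sqrt(20995) / 2975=-8.47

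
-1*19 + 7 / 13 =-240 / 13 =-18.46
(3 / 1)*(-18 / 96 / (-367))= 0.00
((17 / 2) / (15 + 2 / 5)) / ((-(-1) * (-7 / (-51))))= 4335 / 1078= 4.02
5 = 5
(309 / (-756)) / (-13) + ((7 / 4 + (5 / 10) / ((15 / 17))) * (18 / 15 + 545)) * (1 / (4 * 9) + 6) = 7496169823 / 982800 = 7627.36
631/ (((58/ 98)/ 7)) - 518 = 201411/ 29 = 6945.21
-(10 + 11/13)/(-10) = 141/130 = 1.08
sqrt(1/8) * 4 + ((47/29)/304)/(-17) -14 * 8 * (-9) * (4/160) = sqrt(2) + 18883637/749360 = 26.61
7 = 7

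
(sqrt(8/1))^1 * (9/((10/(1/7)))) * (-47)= -423 * sqrt(2)/35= -17.09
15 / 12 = 5 / 4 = 1.25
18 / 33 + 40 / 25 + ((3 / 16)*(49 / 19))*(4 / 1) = 17053 / 4180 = 4.08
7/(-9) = -7/9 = -0.78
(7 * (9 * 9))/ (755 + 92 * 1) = 81/ 121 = 0.67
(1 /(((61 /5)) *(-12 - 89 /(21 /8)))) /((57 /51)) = -1785 /1117276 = -0.00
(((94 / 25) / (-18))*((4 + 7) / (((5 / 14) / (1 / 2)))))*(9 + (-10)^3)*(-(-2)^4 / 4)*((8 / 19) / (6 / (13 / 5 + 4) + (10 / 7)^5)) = -10608771747728 / 13552498125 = -782.79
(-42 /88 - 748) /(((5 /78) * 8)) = -1284387 /880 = -1459.53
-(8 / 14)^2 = -16 / 49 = -0.33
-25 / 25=-1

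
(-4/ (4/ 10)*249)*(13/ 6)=-5395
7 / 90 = 0.08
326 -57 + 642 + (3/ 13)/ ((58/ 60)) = 343537/ 377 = 911.24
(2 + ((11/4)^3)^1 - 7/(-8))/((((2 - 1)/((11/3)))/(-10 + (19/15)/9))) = -1478741/1728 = -855.75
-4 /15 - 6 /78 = -67 /195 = -0.34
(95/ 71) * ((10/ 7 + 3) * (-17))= -100.73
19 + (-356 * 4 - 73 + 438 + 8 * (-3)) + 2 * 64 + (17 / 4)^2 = -14687 / 16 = -917.94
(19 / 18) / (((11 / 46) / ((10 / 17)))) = 4370 / 1683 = 2.60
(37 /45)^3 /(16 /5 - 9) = -50653 /528525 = -0.10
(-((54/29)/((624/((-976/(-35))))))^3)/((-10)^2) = -0.00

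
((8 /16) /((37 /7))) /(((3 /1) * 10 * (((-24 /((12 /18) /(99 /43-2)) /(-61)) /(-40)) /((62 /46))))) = -0.95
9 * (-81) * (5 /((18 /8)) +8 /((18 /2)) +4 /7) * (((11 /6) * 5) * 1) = -172260 /7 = -24608.57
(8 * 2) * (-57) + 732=-180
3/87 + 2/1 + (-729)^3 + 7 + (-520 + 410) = -11235197109/29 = -387420589.97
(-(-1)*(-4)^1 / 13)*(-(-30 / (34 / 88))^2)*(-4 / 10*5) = -13939200 / 3757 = -3710.19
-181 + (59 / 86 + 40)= -12067 / 86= -140.31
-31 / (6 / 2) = -31 / 3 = -10.33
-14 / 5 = -2.80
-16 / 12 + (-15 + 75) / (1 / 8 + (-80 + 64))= -1948 / 381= -5.11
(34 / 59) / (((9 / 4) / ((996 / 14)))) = 22576 / 1239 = 18.22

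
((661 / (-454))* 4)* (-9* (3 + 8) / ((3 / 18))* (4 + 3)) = 5496876 / 227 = 24215.31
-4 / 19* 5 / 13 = -20 / 247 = -0.08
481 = 481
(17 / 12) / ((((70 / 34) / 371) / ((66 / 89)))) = 168487 / 890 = 189.31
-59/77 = -0.77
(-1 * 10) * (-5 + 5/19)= 900/19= 47.37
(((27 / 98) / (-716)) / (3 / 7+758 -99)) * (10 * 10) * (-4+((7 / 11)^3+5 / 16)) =49302675 / 246345654016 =0.00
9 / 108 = 1 / 12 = 0.08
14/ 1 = 14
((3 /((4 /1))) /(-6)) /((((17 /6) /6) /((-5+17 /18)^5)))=2073071593 /7138368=290.41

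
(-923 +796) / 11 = -127 / 11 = -11.55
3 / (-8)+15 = 117 / 8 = 14.62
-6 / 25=-0.24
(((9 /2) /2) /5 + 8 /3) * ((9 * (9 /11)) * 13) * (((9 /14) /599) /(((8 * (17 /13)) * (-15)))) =-13689 /6708800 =-0.00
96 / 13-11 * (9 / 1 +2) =-1477 / 13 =-113.62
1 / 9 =0.11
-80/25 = -16/5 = -3.20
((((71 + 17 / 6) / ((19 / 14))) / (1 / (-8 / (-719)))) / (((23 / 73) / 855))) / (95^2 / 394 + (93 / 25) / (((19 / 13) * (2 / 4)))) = 5083884834000 / 86646719479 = 58.67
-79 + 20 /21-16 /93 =-50921 /651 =-78.22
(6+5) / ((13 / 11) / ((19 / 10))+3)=2299 / 757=3.04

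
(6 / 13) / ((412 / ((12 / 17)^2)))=216 / 386971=0.00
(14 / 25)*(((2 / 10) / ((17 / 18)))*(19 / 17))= 4788 / 36125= 0.13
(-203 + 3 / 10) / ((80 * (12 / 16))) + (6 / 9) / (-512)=-64889 / 19200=-3.38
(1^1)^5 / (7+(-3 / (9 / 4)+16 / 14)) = 21 / 143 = 0.15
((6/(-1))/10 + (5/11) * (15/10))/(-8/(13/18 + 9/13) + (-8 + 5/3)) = -8937/1309550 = -0.01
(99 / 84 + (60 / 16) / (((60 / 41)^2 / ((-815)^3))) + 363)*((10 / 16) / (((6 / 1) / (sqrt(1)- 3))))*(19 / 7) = 121029715880555 / 225792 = 536023047.23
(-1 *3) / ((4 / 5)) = -15 / 4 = -3.75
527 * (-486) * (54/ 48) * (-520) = 149831370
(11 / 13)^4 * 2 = 29282 / 28561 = 1.03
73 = 73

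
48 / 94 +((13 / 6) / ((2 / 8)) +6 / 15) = 9.58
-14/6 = -7/3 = -2.33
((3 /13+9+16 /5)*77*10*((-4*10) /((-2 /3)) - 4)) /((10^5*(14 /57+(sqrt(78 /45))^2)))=1034341 /381875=2.71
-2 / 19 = -0.11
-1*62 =-62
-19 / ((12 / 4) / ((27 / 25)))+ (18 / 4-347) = -17467 / 50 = -349.34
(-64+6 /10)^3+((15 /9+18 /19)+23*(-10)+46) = -1817028116 /7125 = -255021.49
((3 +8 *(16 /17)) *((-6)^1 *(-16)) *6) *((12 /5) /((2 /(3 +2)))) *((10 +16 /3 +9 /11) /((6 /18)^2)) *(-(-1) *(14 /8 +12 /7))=23987609568 /1309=18325141.00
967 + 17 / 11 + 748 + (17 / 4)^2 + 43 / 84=6413003 / 3696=1735.12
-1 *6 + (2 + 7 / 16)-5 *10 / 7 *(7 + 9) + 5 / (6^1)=-39317 / 336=-117.01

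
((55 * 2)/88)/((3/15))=6.25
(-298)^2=88804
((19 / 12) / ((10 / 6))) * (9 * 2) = 171 / 10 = 17.10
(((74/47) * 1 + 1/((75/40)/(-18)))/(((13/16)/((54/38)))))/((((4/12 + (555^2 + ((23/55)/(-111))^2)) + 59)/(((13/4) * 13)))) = -2467289675565/1281747333630184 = -0.00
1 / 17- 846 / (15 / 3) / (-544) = 503 / 1360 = 0.37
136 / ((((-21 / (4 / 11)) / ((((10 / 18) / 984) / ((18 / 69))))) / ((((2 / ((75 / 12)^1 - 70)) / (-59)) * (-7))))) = 0.00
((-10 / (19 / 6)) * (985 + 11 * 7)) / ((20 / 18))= -57348 / 19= -3018.32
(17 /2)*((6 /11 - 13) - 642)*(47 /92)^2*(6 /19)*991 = -34944906597 /76912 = -454349.21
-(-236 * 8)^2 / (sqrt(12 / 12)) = -3564544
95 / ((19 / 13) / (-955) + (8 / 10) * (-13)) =-235885 / 25827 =-9.13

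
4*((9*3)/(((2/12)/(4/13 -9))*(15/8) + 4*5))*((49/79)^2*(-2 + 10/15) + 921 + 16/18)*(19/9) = 1422248786624/135161337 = 10522.60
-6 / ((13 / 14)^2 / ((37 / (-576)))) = 1813 / 4056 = 0.45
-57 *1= -57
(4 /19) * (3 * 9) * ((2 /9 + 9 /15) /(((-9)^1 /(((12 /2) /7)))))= -0.45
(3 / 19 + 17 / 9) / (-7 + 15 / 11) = -1925 / 5301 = -0.36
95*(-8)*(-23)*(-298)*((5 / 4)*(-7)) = 45579100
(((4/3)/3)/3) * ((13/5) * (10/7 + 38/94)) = 3484/4935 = 0.71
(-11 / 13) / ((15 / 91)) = -77 / 15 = -5.13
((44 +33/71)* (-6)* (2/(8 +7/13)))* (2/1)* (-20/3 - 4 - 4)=1833.07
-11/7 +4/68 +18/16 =-369/952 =-0.39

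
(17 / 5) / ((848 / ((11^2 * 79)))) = 162503 / 4240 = 38.33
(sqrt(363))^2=363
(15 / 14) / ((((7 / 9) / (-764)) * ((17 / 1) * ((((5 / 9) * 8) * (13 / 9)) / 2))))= -417717 / 21658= -19.29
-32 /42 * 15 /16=-5 /7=-0.71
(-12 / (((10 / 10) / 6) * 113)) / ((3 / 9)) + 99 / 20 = 6867 / 2260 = 3.04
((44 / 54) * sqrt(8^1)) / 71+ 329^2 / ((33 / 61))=44 * sqrt(2) / 1917+ 6602701 / 33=200081.88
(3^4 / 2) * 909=73629 / 2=36814.50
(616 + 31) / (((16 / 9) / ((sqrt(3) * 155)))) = 902565 * sqrt(3) / 16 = 97705.53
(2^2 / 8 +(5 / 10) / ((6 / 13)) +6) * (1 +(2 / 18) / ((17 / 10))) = 14833 / 1836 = 8.08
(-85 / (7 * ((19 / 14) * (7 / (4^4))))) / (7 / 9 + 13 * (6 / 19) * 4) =-23040 / 1211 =-19.03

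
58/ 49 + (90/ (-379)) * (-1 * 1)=26392/ 18571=1.42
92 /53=1.74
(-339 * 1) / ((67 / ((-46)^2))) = -717324 / 67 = -10706.33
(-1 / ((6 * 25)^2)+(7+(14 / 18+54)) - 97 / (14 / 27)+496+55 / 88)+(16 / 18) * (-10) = 114169361 / 315000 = 362.44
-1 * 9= -9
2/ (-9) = -2/ 9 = -0.22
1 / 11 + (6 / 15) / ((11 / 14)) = 3 / 5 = 0.60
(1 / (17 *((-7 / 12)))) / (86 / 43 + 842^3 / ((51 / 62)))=-0.00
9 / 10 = 0.90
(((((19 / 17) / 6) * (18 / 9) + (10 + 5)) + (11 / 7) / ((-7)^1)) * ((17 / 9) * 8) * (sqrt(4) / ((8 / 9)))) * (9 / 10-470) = -35515561 / 147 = -241602.46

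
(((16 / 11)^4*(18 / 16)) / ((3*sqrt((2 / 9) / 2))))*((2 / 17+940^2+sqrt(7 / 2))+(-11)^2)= 36864*sqrt(14) / 14641+1107634839552 / 248897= 4450182.94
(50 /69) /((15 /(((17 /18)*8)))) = 680 /1863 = 0.37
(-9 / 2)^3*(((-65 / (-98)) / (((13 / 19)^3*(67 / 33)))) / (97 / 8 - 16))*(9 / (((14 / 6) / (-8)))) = -740.08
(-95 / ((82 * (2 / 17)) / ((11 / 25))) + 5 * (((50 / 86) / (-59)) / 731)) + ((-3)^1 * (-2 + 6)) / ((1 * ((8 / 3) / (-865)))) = 5912846533959 / 1520728540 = 3888.17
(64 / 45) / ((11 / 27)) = 192 / 55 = 3.49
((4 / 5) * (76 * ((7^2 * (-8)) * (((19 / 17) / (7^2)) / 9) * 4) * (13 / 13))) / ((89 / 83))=-15341056 / 68085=-225.32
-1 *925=-925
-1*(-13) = 13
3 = 3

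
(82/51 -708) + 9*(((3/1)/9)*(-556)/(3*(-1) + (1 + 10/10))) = 961.61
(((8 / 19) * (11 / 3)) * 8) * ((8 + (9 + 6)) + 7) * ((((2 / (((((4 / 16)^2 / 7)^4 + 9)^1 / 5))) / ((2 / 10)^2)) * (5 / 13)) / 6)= 27693940736000 / 41975202477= 659.77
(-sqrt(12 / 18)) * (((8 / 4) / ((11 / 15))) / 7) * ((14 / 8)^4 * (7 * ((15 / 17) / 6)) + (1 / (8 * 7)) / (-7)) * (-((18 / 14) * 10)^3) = 1875638176875 * sqrt(6) / 704011616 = 6525.97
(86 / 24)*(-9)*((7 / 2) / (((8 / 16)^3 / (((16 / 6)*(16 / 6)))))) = -19264 / 3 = -6421.33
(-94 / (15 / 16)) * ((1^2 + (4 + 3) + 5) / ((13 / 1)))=-1504 / 15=-100.27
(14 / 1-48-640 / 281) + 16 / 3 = -26086 / 843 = -30.94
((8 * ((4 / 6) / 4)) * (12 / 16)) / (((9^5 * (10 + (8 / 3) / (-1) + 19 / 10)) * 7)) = 10 / 38165337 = 0.00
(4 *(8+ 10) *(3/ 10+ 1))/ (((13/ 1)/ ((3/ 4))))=27/ 5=5.40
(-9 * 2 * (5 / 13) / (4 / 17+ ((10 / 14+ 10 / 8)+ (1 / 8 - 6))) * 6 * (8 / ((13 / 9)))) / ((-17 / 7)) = -15240960 / 591331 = -25.77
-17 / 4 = -4.25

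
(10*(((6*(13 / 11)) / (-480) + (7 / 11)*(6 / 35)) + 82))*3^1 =216729 / 88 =2462.83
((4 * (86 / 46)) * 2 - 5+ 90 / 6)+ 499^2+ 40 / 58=166100773 / 667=249026.65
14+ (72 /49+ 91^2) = 406527 /49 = 8296.47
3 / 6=1 / 2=0.50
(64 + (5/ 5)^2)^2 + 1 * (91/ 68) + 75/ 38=4228.31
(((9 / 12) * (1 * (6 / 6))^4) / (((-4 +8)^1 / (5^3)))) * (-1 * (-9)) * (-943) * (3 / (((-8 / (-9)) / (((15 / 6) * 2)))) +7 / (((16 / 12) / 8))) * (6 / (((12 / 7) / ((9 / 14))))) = -13491147375 / 512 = -26349897.22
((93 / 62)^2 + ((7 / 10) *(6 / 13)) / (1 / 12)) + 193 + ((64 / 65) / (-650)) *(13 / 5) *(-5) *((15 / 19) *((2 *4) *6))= 379759 / 1900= 199.87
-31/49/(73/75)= -2325/3577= -0.65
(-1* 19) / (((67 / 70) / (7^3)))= -456190 / 67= -6808.81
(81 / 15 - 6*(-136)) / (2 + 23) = 4107 / 125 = 32.86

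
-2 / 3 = -0.67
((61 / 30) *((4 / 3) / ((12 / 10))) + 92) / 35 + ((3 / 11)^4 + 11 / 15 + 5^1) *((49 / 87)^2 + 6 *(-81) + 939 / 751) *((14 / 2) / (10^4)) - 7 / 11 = 201519821900339 / 1820527504228125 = 0.11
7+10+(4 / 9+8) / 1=229 / 9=25.44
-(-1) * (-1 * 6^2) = -36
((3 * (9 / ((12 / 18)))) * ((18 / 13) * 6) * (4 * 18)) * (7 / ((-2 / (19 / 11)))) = -20942712 / 143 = -146452.53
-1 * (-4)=4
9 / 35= 0.26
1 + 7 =8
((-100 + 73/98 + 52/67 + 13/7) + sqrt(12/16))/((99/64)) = -2255712/36113 + 32 * sqrt(3)/99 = -61.90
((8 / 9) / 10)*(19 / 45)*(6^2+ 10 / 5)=2888 / 2025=1.43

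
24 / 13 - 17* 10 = -2186 / 13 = -168.15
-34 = -34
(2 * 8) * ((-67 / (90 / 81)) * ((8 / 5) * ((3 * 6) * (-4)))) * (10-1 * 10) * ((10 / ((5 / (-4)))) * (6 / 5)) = 0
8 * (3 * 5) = 120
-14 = -14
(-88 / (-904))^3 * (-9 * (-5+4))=11979 / 1442897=0.01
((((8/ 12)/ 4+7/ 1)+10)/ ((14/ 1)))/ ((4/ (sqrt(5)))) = 103 * sqrt(5)/ 336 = 0.69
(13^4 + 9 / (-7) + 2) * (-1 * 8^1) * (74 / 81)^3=-216045986048 / 1240029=-174226.56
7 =7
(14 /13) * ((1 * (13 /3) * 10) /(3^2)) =5.19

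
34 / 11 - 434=-4740 / 11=-430.91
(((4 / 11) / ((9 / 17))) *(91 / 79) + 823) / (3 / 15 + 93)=32214355 / 3644586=8.84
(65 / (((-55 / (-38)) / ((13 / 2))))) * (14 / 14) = 291.91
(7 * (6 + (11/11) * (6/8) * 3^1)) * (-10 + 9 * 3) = 3927/4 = 981.75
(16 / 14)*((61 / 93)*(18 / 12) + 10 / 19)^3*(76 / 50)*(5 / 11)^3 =56302521390 / 100200151667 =0.56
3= 3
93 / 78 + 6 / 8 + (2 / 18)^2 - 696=-2923319 / 4212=-694.05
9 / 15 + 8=43 / 5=8.60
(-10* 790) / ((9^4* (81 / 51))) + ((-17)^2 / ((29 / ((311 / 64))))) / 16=11933622413 / 5260557312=2.27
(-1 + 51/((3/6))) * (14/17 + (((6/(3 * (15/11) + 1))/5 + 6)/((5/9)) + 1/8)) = 29261013/23800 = 1229.45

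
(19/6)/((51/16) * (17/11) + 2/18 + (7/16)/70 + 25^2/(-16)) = -50160/538861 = -0.09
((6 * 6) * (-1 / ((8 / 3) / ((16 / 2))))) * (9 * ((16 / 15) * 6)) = -31104 / 5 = -6220.80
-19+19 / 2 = -19 / 2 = -9.50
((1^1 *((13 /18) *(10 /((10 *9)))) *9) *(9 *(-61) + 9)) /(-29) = 390 /29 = 13.45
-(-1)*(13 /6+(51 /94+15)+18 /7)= 20017 /987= 20.28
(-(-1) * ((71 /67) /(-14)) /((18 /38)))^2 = 1819801 /71267364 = 0.03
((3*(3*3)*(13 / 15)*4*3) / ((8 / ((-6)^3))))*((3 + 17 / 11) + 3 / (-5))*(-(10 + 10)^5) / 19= 1052932608000 / 209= 5037955062.20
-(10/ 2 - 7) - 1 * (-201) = 203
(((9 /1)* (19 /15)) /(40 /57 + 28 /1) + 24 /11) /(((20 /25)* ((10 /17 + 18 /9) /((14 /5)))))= 27615021 /7918240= 3.49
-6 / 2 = -3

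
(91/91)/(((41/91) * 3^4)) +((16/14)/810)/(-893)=2844041/103797855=0.03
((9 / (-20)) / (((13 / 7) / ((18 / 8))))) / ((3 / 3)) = -567 / 1040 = -0.55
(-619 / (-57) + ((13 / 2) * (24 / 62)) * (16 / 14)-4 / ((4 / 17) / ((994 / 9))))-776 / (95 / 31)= -392785273 / 185535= -2117.04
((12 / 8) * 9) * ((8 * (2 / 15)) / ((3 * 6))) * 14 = 56 / 5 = 11.20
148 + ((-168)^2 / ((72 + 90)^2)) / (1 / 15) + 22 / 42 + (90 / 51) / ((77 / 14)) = 52476833 / 318087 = 164.98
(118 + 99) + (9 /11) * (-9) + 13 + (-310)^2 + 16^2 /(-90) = 47678297 /495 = 96319.79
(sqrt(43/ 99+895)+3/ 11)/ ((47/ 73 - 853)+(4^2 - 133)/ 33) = -146 * sqrt(243782)/ 2061867 - 219/ 687289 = -0.04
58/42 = 29/21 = 1.38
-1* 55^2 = -3025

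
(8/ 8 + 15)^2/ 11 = 256/ 11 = 23.27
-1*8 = -8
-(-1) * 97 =97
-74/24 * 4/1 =-37/3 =-12.33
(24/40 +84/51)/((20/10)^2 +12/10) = 191/442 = 0.43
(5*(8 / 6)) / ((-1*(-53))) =20 / 159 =0.13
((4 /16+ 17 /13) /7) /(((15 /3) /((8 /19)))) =162 /8645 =0.02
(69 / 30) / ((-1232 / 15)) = -0.03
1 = 1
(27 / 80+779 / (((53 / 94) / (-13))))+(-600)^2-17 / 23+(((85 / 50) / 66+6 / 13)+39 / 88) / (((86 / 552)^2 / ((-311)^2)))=104423155782064663 / 25784970640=4049768.26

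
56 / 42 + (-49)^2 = 7207 / 3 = 2402.33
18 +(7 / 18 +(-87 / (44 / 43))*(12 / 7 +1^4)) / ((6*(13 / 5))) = 698723 / 216216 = 3.23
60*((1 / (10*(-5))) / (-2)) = 3 / 5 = 0.60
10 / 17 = 0.59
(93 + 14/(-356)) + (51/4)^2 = 363865/1424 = 255.52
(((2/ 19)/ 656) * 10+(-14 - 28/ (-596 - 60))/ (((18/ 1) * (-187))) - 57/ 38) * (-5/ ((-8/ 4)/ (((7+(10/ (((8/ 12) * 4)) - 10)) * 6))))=-78361815/ 4661536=-16.81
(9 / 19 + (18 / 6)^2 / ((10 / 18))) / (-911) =-1584 / 86545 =-0.02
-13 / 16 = -0.81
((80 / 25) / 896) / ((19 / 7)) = 0.00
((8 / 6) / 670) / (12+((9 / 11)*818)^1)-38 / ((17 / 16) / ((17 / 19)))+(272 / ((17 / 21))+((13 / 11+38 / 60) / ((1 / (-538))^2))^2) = 628868726167846438427 / 2278269675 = 276029099218.84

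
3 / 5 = 0.60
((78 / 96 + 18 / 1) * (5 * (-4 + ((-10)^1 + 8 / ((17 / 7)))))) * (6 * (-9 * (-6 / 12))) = -3697785 / 136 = -27189.60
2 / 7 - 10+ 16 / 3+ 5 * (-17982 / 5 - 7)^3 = -122819331831473 / 525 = -233941584440.90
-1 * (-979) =979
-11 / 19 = -0.58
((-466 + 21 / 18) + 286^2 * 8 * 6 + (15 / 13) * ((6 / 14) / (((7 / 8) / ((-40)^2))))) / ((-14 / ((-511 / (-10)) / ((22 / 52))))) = -1095558185959 / 32340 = -33876258.07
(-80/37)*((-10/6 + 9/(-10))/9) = 616/999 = 0.62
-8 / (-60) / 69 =2 / 1035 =0.00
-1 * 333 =-333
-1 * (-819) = 819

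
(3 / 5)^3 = 27 / 125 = 0.22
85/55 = 17/11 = 1.55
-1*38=-38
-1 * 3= -3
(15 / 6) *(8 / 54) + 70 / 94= 1415 / 1269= 1.12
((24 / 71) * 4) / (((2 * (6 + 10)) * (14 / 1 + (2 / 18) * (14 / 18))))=243 / 81011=0.00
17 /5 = 3.40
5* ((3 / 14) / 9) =5 / 42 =0.12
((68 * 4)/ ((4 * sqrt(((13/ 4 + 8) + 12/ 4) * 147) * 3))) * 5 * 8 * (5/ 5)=5440 * sqrt(19)/ 1197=19.81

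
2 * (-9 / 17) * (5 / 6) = -15 / 17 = -0.88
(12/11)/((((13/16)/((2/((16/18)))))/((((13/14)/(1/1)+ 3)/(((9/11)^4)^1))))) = 585640/22113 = 26.48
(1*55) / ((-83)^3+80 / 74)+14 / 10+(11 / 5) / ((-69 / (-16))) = 13941153986 / 7298847255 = 1.91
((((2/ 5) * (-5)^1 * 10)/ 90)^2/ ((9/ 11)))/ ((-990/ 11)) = -22/ 32805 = -0.00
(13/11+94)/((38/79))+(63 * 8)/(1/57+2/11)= 142430469/52250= 2725.94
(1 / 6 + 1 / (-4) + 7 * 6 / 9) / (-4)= -55 / 48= -1.15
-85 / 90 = -17 / 18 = -0.94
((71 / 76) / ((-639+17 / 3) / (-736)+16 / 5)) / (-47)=-48990 / 10007851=-0.00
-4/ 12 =-1/ 3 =-0.33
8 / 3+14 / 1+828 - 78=2300 / 3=766.67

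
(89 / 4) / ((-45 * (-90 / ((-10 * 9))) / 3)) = -89 / 60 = -1.48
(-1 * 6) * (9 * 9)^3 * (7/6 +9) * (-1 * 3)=97253703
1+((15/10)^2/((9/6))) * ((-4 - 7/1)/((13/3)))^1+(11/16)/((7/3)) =-3659/1456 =-2.51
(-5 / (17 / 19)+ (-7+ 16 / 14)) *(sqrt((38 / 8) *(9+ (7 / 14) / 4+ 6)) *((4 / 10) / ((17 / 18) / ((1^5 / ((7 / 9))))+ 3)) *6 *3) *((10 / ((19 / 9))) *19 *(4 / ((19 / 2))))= -142977312 *sqrt(38) / 124355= -7087.54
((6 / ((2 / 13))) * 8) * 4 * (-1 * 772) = -963456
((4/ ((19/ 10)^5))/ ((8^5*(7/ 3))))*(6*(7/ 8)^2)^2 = 28940625/ 649094496256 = 0.00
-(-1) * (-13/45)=-13/45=-0.29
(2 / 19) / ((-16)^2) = 1 / 2432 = 0.00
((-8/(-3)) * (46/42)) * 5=920/63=14.60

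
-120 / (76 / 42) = -1260 / 19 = -66.32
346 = 346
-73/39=-1.87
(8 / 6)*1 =4 / 3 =1.33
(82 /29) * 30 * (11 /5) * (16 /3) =28864 /29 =995.31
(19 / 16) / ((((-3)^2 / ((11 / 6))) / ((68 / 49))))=3553 / 10584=0.34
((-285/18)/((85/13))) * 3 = -247/34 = -7.26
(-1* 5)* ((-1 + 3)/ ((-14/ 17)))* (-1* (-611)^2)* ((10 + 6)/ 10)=-50771656/ 7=-7253093.71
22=22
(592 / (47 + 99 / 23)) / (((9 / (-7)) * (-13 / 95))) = 452732 / 6903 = 65.58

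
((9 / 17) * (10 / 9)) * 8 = 80 / 17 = 4.71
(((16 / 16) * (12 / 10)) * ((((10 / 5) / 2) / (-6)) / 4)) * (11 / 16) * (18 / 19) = -99 / 3040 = -0.03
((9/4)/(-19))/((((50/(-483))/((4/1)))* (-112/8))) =-621/1900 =-0.33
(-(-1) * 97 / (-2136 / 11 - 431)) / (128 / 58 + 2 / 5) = -154715 / 2599506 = -0.06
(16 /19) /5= 0.17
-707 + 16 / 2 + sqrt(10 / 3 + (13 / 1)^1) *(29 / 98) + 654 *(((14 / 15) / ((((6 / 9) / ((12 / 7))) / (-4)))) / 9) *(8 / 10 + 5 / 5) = -48867 / 25 + 29 *sqrt(3) / 42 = -1953.48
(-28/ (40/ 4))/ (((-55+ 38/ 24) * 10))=84/ 16025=0.01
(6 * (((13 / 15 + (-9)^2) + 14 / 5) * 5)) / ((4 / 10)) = 6350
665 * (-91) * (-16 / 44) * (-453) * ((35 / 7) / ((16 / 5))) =-685332375 / 44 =-15575735.80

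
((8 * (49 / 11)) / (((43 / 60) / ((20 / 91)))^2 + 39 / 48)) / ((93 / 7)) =1317120000 / 5620215029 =0.23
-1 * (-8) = 8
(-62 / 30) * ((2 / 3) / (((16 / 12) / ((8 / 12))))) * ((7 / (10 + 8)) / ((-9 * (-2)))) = -0.01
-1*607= -607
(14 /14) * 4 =4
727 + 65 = 792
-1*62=-62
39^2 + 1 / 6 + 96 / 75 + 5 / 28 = 3197513 / 2100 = 1522.63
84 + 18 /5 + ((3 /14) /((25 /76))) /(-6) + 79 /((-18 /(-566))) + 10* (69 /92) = 8124173 /3150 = 2579.10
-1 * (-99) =99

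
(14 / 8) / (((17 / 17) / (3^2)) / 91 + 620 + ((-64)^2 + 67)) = 0.00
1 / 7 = 0.14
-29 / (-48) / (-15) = -29 / 720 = -0.04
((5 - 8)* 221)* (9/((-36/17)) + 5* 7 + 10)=-108069/4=-27017.25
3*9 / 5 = 27 / 5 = 5.40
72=72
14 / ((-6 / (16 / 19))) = -112 / 57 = -1.96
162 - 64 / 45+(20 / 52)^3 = 15881147 / 98865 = 160.63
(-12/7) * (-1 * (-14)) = -24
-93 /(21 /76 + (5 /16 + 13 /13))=-9424 /161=-58.53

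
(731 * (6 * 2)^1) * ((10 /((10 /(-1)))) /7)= -8772 /7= -1253.14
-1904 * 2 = -3808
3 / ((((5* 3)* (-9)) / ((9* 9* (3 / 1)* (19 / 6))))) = -17.10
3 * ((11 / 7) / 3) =11 / 7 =1.57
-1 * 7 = -7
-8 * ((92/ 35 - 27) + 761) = -206256/ 35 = -5893.03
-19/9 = -2.11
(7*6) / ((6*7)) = 1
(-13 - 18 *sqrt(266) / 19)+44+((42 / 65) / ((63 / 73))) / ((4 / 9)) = 4249 / 130 - 18 *sqrt(266) / 19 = 17.23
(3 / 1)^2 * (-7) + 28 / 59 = -3689 / 59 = -62.53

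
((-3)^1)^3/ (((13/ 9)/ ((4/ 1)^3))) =-1196.31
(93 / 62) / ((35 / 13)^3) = 6591 / 85750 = 0.08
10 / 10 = 1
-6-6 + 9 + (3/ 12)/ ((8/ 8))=-11/ 4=-2.75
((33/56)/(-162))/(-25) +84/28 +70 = 5518811/75600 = 73.00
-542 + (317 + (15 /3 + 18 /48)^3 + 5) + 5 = -30573 /512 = -59.71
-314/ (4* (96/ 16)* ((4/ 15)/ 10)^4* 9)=-2874755.86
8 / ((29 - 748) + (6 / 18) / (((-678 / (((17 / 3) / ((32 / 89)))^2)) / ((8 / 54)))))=-1012248576 / 90978129937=-0.01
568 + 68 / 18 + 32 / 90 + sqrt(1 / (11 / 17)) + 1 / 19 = sqrt(187) / 11 + 163073 / 285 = 573.43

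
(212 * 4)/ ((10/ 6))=2544/ 5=508.80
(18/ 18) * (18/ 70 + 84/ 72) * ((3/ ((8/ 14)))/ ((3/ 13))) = 3887/ 120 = 32.39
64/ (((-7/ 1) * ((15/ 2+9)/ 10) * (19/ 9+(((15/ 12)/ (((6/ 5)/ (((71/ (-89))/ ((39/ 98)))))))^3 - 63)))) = 30831616409518080/ 389455534151095027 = 0.08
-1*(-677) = 677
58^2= 3364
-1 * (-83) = 83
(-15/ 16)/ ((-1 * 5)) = 3/ 16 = 0.19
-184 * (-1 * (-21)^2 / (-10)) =-40572 / 5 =-8114.40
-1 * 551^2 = -303601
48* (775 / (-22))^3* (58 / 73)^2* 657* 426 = -36021720620250000 / 97163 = -370734956930.62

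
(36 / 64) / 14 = 9 / 224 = 0.04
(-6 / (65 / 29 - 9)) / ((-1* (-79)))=87 / 7742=0.01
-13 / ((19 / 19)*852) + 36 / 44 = 7525 / 9372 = 0.80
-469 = -469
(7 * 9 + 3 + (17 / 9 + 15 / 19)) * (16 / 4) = 46976 / 171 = 274.71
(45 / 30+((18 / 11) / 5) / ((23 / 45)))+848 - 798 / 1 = 26383 / 506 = 52.14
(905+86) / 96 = 991 / 96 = 10.32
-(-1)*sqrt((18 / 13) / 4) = 3*sqrt(26) / 26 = 0.59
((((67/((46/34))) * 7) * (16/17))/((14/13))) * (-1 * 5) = -34840/23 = -1514.78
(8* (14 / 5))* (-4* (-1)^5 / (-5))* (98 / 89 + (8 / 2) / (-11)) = -323456 / 24475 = -13.22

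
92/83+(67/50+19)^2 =86075987/207500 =414.82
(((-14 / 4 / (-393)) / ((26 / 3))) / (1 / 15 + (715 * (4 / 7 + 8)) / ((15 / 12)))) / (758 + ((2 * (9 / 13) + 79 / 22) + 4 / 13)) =8085 / 29444045562766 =0.00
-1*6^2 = -36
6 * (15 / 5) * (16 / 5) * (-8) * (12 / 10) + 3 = -13749 / 25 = -549.96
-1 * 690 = -690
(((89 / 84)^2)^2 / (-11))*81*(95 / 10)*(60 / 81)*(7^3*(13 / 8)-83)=-30977.53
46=46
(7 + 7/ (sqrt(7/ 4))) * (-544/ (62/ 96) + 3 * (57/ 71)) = -12940557/ 2201 - 3697302 * sqrt(7)/ 2201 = -10323.81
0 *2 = 0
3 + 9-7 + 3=8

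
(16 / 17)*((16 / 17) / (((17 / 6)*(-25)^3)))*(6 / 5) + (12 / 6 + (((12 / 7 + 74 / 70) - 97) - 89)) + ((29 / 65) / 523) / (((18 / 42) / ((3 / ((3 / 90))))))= -3307326639413963 / 18267531953125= -181.05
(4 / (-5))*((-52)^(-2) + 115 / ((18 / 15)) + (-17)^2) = -3121771 / 10140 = -307.87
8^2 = 64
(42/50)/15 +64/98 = 4343/6125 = 0.71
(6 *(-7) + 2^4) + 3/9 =-77/3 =-25.67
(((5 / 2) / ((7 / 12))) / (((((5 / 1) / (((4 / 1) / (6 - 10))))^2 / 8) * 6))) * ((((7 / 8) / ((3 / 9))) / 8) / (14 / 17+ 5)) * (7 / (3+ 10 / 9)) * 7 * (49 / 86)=122451 / 1400080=0.09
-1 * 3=-3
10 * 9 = 90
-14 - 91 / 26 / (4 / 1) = -119 / 8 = -14.88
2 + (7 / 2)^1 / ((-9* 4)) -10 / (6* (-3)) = 59 / 24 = 2.46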